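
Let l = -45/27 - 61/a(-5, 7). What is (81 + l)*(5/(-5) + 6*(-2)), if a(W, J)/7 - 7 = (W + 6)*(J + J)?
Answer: -50271/49 ≈ -1025.9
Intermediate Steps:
a(W, J) = 49 + 14*J*(6 + W) (a(W, J) = 49 + 7*((W + 6)*(J + J)) = 49 + 7*((6 + W)*(2*J)) = 49 + 7*(2*J*(6 + W)) = 49 + 14*J*(6 + W))
l = -102/49 (l = -45/27 - 61/(49 + 84*7 + 14*7*(-5)) = -45*1/27 - 61/(49 + 588 - 490) = -5/3 - 61/147 = -102/49 ≈ -2.0816)
(81 + l)*(5/(-5) + 6*(-2)) = (81 - 102/49)*(5/(-5) + 6*(-2)) = 3867*(5*(-1/5) - 12)/49 = 3867*(-1 - 12)/49 = (3867/49)*(-13) = -50271/49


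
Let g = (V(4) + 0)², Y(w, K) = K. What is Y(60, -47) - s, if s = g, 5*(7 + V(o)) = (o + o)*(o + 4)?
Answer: -2016/25 ≈ -80.640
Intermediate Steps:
V(o) = -7 + 2*o*(4 + o)/5 (V(o) = -7 + ((o + o)*(o + 4))/5 = -7 + ((2*o)*(4 + o))/5 = -7 + (2*o*(4 + o))/5 = -7 + 2*o*(4 + o)/5)
g = 841/25 (g = ((-7 + (⅖)*4² + (8/5)*4) + 0)² = ((-7 + (⅖)*16 + 32/5) + 0)² = ((-7 + 32/5 + 32/5) + 0)² = (29/5 + 0)² = (29/5)² = 841/25 ≈ 33.640)
s = 841/25 ≈ 33.640
Y(60, -47) - s = -47 - 1*841/25 = -47 - 841/25 = -2016/25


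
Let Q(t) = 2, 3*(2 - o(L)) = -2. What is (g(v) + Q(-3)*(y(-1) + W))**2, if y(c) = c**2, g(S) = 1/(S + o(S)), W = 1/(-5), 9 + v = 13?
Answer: 49/16 ≈ 3.0625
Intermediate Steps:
v = 4 (v = -9 + 13 = 4)
o(L) = 8/3 (o(L) = 2 - 1/3*(-2) = 2 + 2/3 = 8/3)
W = -1/5 ≈ -0.20000
g(S) = 1/(8/3 + S) (g(S) = 1/(S + 8/3) = 1/(8/3 + S))
(g(v) + Q(-3)*(y(-1) + W))**2 = (3/(8 + 3*4) + 2*((-1)**2 - 1/5))**2 = (3/(8 + 12) + 2*(1 - 1/5))**2 = (3/20 + 2*(4/5))**2 = (3*(1/20) + 8/5)**2 = (3/20 + 8/5)**2 = (7/4)**2 = 49/16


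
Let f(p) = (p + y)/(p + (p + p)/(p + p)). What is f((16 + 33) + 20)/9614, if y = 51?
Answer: 6/33649 ≈ 0.00017831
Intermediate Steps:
f(p) = (51 + p)/(1 + p) (f(p) = (p + 51)/(p + (p + p)/(p + p)) = (51 + p)/(p + (2*p)/((2*p))) = (51 + p)/(p + (2*p)*(1/(2*p))) = (51 + p)/(p + 1) = (51 + p)/(1 + p))
f((16 + 33) + 20)/9614 = ((51 + ((16 + 33) + 20))/(1 + ((16 + 33) + 20)))/9614 = ((51 + (49 + 20))/(1 + (49 + 20)))*(1/9614) = ((51 + 69)/(1 + 69))*(1/9614) = (120/70)*(1/9614) = ((1/70)*120)*(1/9614) = (12/7)*(1/9614) = 6/33649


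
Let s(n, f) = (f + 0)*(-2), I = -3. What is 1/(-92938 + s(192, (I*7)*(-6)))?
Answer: -1/93190 ≈ -1.0731e-5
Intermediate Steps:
s(n, f) = -2*f (s(n, f) = f*(-2) = -2*f)
1/(-92938 + s(192, (I*7)*(-6))) = 1/(-92938 - 2*(-3*7)*(-6)) = 1/(-92938 - (-42)*(-6)) = 1/(-92938 - 2*126) = 1/(-92938 - 252) = 1/(-93190) = -1/93190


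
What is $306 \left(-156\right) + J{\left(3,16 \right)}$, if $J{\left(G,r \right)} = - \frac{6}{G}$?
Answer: $-47738$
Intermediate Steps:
$306 \left(-156\right) + J{\left(3,16 \right)} = 306 \left(-156\right) - \frac{6}{3} = -47736 - 2 = -47738$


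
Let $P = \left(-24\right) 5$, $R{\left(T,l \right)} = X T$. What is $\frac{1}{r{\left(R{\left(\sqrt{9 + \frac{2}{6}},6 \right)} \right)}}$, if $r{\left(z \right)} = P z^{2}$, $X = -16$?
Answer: $- \frac{1}{286720} \approx -3.4877 \cdot 10^{-6}$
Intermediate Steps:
$R{\left(T,l \right)} = - 16 T$
$P = -120$
$r{\left(z \right)} = - 120 z^{2}$
$\frac{1}{r{\left(R{\left(\sqrt{9 + \frac{2}{6}},6 \right)} \right)}} = \frac{1}{\left(-120\right) \left(- 16 \sqrt{9 + \frac{2}{6}}\right)^{2}} = \frac{1}{\left(-120\right) \left(- 16 \sqrt{9 + 2 \cdot \frac{1}{6}}\right)^{2}} = \frac{1}{\left(-120\right) \left(- 16 \sqrt{9 + \frac{1}{3}}\right)^{2}} = \frac{1}{\left(-120\right) \left(- 16 \sqrt{\frac{28}{3}}\right)^{2}} = \frac{1}{\left(-120\right) \left(- 16 \frac{2 \sqrt{21}}{3}\right)^{2}} = \frac{1}{\left(-120\right) \left(- \frac{32 \sqrt{21}}{3}\right)^{2}} = \frac{1}{\left(-120\right) \frac{7168}{3}} = \frac{1}{-286720} = - \frac{1}{286720}$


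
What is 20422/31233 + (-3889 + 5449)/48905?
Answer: 209492278/305489973 ≈ 0.68576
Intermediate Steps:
20422/31233 + (-3889 + 5449)/48905 = 20422*(1/31233) + 1560*(1/48905) = 20422/31233 + 312/9781 = 209492278/305489973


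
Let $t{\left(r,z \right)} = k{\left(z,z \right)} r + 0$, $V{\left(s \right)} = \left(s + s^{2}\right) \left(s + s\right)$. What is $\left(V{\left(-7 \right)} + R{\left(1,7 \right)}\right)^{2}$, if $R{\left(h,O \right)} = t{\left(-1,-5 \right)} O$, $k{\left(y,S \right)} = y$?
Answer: $305809$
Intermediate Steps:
$V{\left(s \right)} = 2 s \left(s + s^{2}\right)$ ($V{\left(s \right)} = \left(s + s^{2}\right) 2 s = 2 s \left(s + s^{2}\right)$)
$t{\left(r,z \right)} = r z$ ($t{\left(r,z \right)} = z r + 0 = r z + 0 = r z$)
$R{\left(h,O \right)} = 5 O$ ($R{\left(h,O \right)} = \left(-1\right) \left(-5\right) O = 5 O$)
$\left(V{\left(-7 \right)} + R{\left(1,7 \right)}\right)^{2} = \left(2 \left(-7\right)^{2} \left(1 - 7\right) + 5 \cdot 7\right)^{2} = \left(2 \cdot 49 \left(-6\right) + 35\right)^{2} = \left(-588 + 35\right)^{2} = \left(-553\right)^{2} = 305809$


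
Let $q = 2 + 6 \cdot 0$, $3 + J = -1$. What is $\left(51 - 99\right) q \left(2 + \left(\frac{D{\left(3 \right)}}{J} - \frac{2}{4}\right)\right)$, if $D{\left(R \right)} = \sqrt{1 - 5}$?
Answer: $-144 + 48 i \approx -144.0 + 48.0 i$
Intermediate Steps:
$J = -4$ ($J = -3 - 1 = -4$)
$D{\left(R \right)} = 2 i$ ($D{\left(R \right)} = \sqrt{-4} = 2 i$)
$q = 2$ ($q = 2 + 0 = 2$)
$\left(51 - 99\right) q \left(2 + \left(\frac{D{\left(3 \right)}}{J} - \frac{2}{4}\right)\right) = \left(51 - 99\right) 2 \left(2 + \left(\frac{2 i}{-4} - \frac{2}{4}\right)\right) = - 48 \cdot 2 \left(2 + \left(2 i \left(- \frac{1}{4}\right) - \frac{1}{2}\right)\right) = - 48 \cdot 2 \left(2 - \left(\frac{1}{2} + \frac{i}{2}\right)\right) = - 48 \cdot 2 \left(\frac{3}{2} - \frac{i}{2}\right) = - 48 \left(3 - i\right) = -144 + 48 i$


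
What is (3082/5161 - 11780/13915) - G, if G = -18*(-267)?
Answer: -69032462888/14363063 ≈ -4806.3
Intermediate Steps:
G = 4806
(3082/5161 - 11780/13915) - G = (3082/5161 - 11780/13915) - 1*4806 = (3082*(1/5161) - 11780*1/13915) - 4806 = (3082/5161 - 2356/2783) - 4806 = -3582110/14363063 - 4806 = -69032462888/14363063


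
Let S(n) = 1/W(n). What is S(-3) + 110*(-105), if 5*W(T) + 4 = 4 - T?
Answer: -34645/3 ≈ -11548.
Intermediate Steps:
W(T) = -T/5 (W(T) = -4/5 + (4 - T)/5 = -4/5 + (4/5 - T/5) = -T/5)
S(n) = -5/n (S(n) = 1/(-n/5) = -5/n)
S(-3) + 110*(-105) = -5/(-3) + 110*(-105) = -5*(-1/3) - 11550 = 5/3 - 11550 = -34645/3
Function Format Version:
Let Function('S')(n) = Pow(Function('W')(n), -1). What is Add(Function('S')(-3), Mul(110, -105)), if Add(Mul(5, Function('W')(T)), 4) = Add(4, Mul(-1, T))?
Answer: Rational(-34645, 3) ≈ -11548.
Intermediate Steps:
Function('W')(T) = Mul(Rational(-1, 5), T) (Function('W')(T) = Add(Rational(-4, 5), Mul(Rational(1, 5), Add(4, Mul(-1, T)))) = Add(Rational(-4, 5), Add(Rational(4, 5), Mul(Rational(-1, 5), T))) = Mul(Rational(-1, 5), T))
Function('S')(n) = Mul(-5, Pow(n, -1)) (Function('S')(n) = Pow(Mul(Rational(-1, 5), n), -1) = Mul(-5, Pow(n, -1)))
Add(Function('S')(-3), Mul(110, -105)) = Add(Mul(-5, Pow(-3, -1)), Mul(110, -105)) = Add(Mul(-5, Rational(-1, 3)), -11550) = Add(Rational(5, 3), -11550) = Rational(-34645, 3)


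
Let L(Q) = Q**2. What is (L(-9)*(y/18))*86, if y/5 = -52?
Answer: -100620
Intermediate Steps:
y = -260 (y = 5*(-52) = -260)
(L(-9)*(y/18))*86 = ((-9)**2*(-260/18))*86 = (81*(-260*1/18))*86 = (81*(-130/9))*86 = -1170*86 = -100620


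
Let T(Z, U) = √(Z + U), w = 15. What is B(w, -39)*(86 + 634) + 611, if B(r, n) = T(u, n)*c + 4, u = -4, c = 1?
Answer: 3491 + 720*I*√43 ≈ 3491.0 + 4721.4*I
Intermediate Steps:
T(Z, U) = √(U + Z)
B(r, n) = 4 + √(-4 + n) (B(r, n) = √(n - 4)*1 + 4 = √(-4 + n)*1 + 4 = √(-4 + n) + 4 = 4 + √(-4 + n))
B(w, -39)*(86 + 634) + 611 = (4 + √(-4 - 39))*(86 + 634) + 611 = (4 + √(-43))*720 + 611 = (4 + I*√43)*720 + 611 = (2880 + 720*I*√43) + 611 = 3491 + 720*I*√43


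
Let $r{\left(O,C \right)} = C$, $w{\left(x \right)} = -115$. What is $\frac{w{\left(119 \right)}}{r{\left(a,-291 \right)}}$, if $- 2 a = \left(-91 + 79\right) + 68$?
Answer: $\frac{115}{291} \approx 0.39519$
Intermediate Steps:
$a = -28$ ($a = - \frac{\left(-91 + 79\right) + 68}{2} = - \frac{-12 + 68}{2} = \left(- \frac{1}{2}\right) 56 = -28$)
$\frac{w{\left(119 \right)}}{r{\left(a,-291 \right)}} = - \frac{115}{-291} = \left(-115\right) \left(- \frac{1}{291}\right) = \frac{115}{291}$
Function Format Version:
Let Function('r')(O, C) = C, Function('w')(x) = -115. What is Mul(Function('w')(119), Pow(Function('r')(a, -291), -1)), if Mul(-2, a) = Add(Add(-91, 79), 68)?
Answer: Rational(115, 291) ≈ 0.39519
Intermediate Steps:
a = -28 (a = Mul(Rational(-1, 2), Add(Add(-91, 79), 68)) = Mul(Rational(-1, 2), Add(-12, 68)) = Mul(Rational(-1, 2), 56) = -28)
Mul(Function('w')(119), Pow(Function('r')(a, -291), -1)) = Mul(-115, Pow(-291, -1)) = Mul(-115, Rational(-1, 291)) = Rational(115, 291)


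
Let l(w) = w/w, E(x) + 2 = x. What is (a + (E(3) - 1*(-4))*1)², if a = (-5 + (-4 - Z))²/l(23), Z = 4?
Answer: 30276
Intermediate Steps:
E(x) = -2 + x
l(w) = 1
a = 169 (a = (-5 + (-4 - 1*4))²/1 = (-5 + (-4 - 4))²*1 = (-5 - 8)²*1 = (-13)²*1 = 169*1 = 169)
(a + (E(3) - 1*(-4))*1)² = (169 + ((-2 + 3) - 1*(-4))*1)² = (169 + (1 + 4)*1)² = (169 + 5*1)² = (169 + 5)² = 174² = 30276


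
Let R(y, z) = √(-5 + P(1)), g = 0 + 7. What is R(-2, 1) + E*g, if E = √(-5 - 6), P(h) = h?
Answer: I*(2 + 7*√11) ≈ 25.216*I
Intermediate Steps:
g = 7
E = I*√11 (E = √(-11) = I*√11 ≈ 3.3166*I)
R(y, z) = 2*I (R(y, z) = √(-5 + 1) = √(-4) = 2*I)
R(-2, 1) + E*g = 2*I + (I*√11)*7 = 2*I + 7*I*√11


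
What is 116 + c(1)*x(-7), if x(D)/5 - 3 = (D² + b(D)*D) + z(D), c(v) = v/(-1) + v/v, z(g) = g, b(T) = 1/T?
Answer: 116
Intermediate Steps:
b(T) = 1/T
c(v) = 1 - v (c(v) = v*(-1) + 1 = -v + 1 = 1 - v)
x(D) = 20 + 5*D + 5*D² (x(D) = 15 + 5*((D² + D/D) + D) = 15 + 5*((D² + 1) + D) = 15 + 5*((1 + D²) + D) = 15 + 5*(1 + D + D²) = 15 + (5 + 5*D + 5*D²) = 20 + 5*D + 5*D²)
116 + c(1)*x(-7) = 116 + (1 - 1*1)*(20 + 5*(-7) + 5*(-7)²) = 116 + (1 - 1)*(20 - 35 + 5*49) = 116 + 0*(20 - 35 + 245) = 116 + 0*230 = 116 + 0 = 116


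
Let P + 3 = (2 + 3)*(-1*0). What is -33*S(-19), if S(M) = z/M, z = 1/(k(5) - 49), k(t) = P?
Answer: -33/988 ≈ -0.033401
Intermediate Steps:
P = -3 (P = -3 + (2 + 3)*(-1*0) = -3 + 5*0 = -3 + 0 = -3)
k(t) = -3
z = -1/52 (z = 1/(-3 - 49) = 1/(-52) = -1/52 ≈ -0.019231)
S(M) = -1/(52*M)
-33*S(-19) = -33*(-1/52/(-19)) = -33*(-1/52*(-1/19)) = -33/988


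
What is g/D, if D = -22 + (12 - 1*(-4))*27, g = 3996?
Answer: 1998/205 ≈ 9.7463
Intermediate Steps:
D = 410 (D = -22 + (12 + 4)*27 = -22 + 16*27 = -22 + 432 = 410)
g/D = 3996/410 = 3996*(1/410) = 1998/205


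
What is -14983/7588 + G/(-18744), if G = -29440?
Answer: -7181329/17778684 ≈ -0.40393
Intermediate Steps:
-14983/7588 + G/(-18744) = -14983/7588 - 29440/(-18744) = -14983*1/7588 - 29440*(-1/18744) = -14983/7588 + 3680/2343 = -7181329/17778684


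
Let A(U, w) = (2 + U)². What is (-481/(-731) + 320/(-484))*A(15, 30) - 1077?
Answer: -5608374/5203 ≈ -1077.9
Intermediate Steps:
(-481/(-731) + 320/(-484))*A(15, 30) - 1077 = (-481/(-731) + 320/(-484))*(2 + 15)² - 1077 = (-481*(-1/731) + 320*(-1/484))*17² - 1077 = (481/731 - 80/121)*289 - 1077 = -279/88451*289 - 1077 = -4743/5203 - 1077 = -5608374/5203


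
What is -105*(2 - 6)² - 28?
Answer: -1708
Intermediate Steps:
-105*(2 - 6)² - 28 = -105*(-4)² - 28 = -105*16 - 28 = -1680 - 28 = -1708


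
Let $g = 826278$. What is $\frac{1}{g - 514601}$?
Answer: $\frac{1}{311677} \approx 3.2084 \cdot 10^{-6}$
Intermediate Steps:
$\frac{1}{g - 514601} = \frac{1}{826278 - 514601} = \frac{1}{311677}$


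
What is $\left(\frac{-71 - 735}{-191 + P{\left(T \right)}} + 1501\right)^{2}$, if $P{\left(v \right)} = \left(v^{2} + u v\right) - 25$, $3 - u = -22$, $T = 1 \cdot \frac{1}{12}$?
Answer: $\frac{2148449222768689}{948824809} \approx 2.2643 \cdot 10^{6}$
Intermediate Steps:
$T = \frac{1}{12}$ ($T = 1 \cdot \frac{1}{12} = \frac{1}{12} \approx 0.083333$)
$u = 25$ ($u = 3 - -22 = 3 + 22 = 25$)
$P{\left(v \right)} = -25 + v^{2} + 25 v$ ($P{\left(v \right)} = \left(v^{2} + 25 v\right) - 25 = -25 + v^{2} + 25 v$)
$\left(\frac{-71 - 735}{-191 + P{\left(T \right)}} + 1501\right)^{2} = \left(\frac{-71 - 735}{-191 + \left(-25 + \left(\frac{1}{12}\right)^{2} + 25 \cdot \frac{1}{12}\right)} + 1501\right)^{2} = \left(- \frac{806}{-191 + \left(-25 + \frac{1}{144} + \frac{25}{12}\right)} + 1501\right)^{2} = \left(- \frac{806}{-191 - \frac{3299}{144}} + 1501\right)^{2} = \left(- \frac{806}{- \frac{30803}{144}} + 1501\right)^{2} = \left(\left(-806\right) \left(- \frac{144}{30803}\right) + 1501\right)^{2} = \left(\frac{116064}{30803} + 1501\right)^{2} = \left(\frac{46351367}{30803}\right)^{2} = \frac{2148449222768689}{948824809}$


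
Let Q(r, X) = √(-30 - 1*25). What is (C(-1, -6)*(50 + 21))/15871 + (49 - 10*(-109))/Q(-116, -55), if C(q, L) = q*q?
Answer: 71/15871 - 1139*I*√55/55 ≈ 0.0044736 - 153.58*I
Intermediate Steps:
Q(r, X) = I*√55 (Q(r, X) = √(-30 - 25) = √(-55) = I*√55)
C(q, L) = q²
(C(-1, -6)*(50 + 21))/15871 + (49 - 10*(-109))/Q(-116, -55) = ((-1)²*(50 + 21))/15871 + (49 - 10*(-109))/((I*√55)) = (1*71)*(1/15871) + (49 + 1090)*(-I*√55/55) = 71*(1/15871) + 1139*(-I*√55/55) = 71/15871 - 1139*I*√55/55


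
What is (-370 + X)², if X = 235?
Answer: 18225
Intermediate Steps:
(-370 + X)² = (-370 + 235)² = (-135)² = 18225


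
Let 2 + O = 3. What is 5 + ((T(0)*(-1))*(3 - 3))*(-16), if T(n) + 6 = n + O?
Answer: 5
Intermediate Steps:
O = 1 (O = -2 + 3 = 1)
T(n) = -5 + n (T(n) = -6 + (n + 1) = -6 + (1 + n) = -5 + n)
5 + ((T(0)*(-1))*(3 - 3))*(-16) = 5 + (((-5 + 0)*(-1))*(3 - 3))*(-16) = 5 + (-5*(-1)*0)*(-16) = 5 + (5*0)*(-16) = 5 + 0*(-16) = 5 + 0 = 5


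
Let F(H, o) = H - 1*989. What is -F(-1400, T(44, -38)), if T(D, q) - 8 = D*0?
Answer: 2389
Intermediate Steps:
T(D, q) = 8 (T(D, q) = 8 + D*0 = 8 + 0 = 8)
F(H, o) = -989 + H (F(H, o) = H - 989 = -989 + H)
-F(-1400, T(44, -38)) = -(-989 - 1400) = -1*(-2389) = 2389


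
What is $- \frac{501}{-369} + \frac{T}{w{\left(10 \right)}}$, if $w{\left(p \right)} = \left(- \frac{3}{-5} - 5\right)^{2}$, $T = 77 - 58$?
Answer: $\frac{139253}{59532} \approx 2.3391$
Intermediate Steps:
$T = 19$ ($T = 77 - 58 = 19$)
$w{\left(p \right)} = \frac{484}{25}$ ($w{\left(p \right)} = \left(\left(-3\right) \left(- \frac{1}{5}\right) - 5\right)^{2} = \left(\frac{3}{5} - 5\right)^{2} = \left(- \frac{22}{5}\right)^{2} = \frac{484}{25}$)
$- \frac{501}{-369} + \frac{T}{w{\left(10 \right)}} = - \frac{501}{-369} + \frac{19}{\frac{484}{25}} = \left(-501\right) \left(- \frac{1}{369}\right) + 19 \cdot \frac{25}{484} = \frac{167}{123} + \frac{475}{484} = \frac{139253}{59532}$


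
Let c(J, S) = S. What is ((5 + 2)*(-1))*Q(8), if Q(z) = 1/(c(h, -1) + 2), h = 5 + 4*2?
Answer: -7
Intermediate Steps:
h = 13 (h = 5 + 8 = 13)
Q(z) = 1 (Q(z) = 1/(-1 + 2) = 1/1 = 1)
((5 + 2)*(-1))*Q(8) = ((5 + 2)*(-1))*1 = (7*(-1))*1 = -7*1 = -7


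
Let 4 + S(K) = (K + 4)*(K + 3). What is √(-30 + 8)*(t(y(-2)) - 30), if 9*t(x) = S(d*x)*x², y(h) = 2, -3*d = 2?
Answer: -2414*I*√22/81 ≈ -139.79*I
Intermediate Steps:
d = -⅔ (d = -⅓*2 = -⅔ ≈ -0.66667)
S(K) = -4 + (3 + K)*(4 + K) (S(K) = -4 + (K + 4)*(K + 3) = -4 + (4 + K)*(3 + K) = -4 + (3 + K)*(4 + K))
t(x) = x²*(8 - 14*x/3 + 4*x²/9)/9 (t(x) = ((8 + (-2*x/3)² + 7*(-2*x/3))*x²)/9 = ((8 + 4*x²/9 - 14*x/3)*x²)/9 = ((8 - 14*x/3 + 4*x²/9)*x²)/9 = (x²*(8 - 14*x/3 + 4*x²/9))/9 = x²*(8 - 14*x/3 + 4*x²/9)/9)
√(-30 + 8)*(t(y(-2)) - 30) = √(-30 + 8)*((2/81)*2²*(36 - 21*2 + 2*2²) - 30) = √(-22)*((2/81)*4*(36 - 42 + 2*4) - 30) = (I*√22)*((2/81)*4*(36 - 42 + 8) - 30) = (I*√22)*((2/81)*4*2 - 30) = (I*√22)*(16/81 - 30) = (I*√22)*(-2414/81) = -2414*I*√22/81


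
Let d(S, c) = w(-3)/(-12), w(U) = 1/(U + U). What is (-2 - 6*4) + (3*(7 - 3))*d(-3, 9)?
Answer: -155/6 ≈ -25.833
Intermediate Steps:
w(U) = 1/(2*U)
d(S, c) = 1/72 (d(S, c) = ((1/2)/(-3))/(-12) = ((1/2)*(-1/3))*(-1/12) = -1/6*(-1/12) = 1/72)
(-2 - 6*4) + (3*(7 - 3))*d(-3, 9) = (-2 - 6*4) + (3*(7 - 3))*(1/72) = (-2 - 24) + (3*4)*(1/72) = -26 + 12*(1/72) = -26 + 1/6 = -155/6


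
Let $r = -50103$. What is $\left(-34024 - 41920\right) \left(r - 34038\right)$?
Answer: $6390004104$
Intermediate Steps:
$\left(-34024 - 41920\right) \left(r - 34038\right) = \left(-34024 - 41920\right) \left(-50103 - 34038\right) = \left(-75944\right) \left(-84141\right) = 6390004104$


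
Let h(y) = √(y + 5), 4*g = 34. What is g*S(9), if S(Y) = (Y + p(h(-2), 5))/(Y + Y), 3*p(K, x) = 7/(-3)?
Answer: 629/162 ≈ 3.8827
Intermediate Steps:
g = 17/2 (g = (¼)*34 = 17/2 ≈ 8.5000)
h(y) = √(5 + y)
p(K, x) = -7/9 (p(K, x) = (7/(-3))/3 = (7*(-⅓))/3 = (⅓)*(-7/3) = -7/9)
S(Y) = (-7/9 + Y)/(2*Y) (S(Y) = (Y - 7/9)/(Y + Y) = (-7/9 + Y)/((2*Y)) = (-7/9 + Y)*(1/(2*Y)) = (-7/9 + Y)/(2*Y))
g*S(9) = 17*((1/18)*(-7 + 9*9)/9)/2 = 17*((1/18)*(⅑)*(-7 + 81))/2 = 17*((1/18)*(⅑)*74)/2 = (17/2)*(37/81) = 629/162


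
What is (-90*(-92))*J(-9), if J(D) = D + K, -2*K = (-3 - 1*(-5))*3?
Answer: -99360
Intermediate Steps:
K = -3 (K = -(-3 - 1*(-5))*3/2 = -(-3 + 5)*3/2 = -3 ≈ -3.0000)
J(D) = -3 + D (J(D) = D - 3 = -3 + D)
(-90*(-92))*J(-9) = (-90*(-92))*(-3 - 9) = 8280*(-12) = -99360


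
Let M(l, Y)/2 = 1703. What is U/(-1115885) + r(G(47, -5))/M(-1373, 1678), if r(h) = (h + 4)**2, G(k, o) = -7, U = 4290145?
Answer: -2920438181/760140862 ≈ -3.8420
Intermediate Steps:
M(l, Y) = 3406 (M(l, Y) = 2*1703 = 3406)
r(h) = (4 + h)**2
U/(-1115885) + r(G(47, -5))/M(-1373, 1678) = 4290145/(-1115885) + (4 - 7)**2/3406 = 4290145*(-1/1115885) + (-3)**2*(1/3406) = -858029/223177 + 9*(1/3406) = -858029/223177 + 9/3406 = -2920438181/760140862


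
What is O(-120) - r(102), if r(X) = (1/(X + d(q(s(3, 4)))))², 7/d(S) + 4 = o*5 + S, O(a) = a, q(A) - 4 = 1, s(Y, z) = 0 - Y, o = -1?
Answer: -19296136/160801 ≈ -120.00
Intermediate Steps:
s(Y, z) = -Y
q(A) = 5 (q(A) = 4 + 1 = 5)
d(S) = 7/(-9 + S) (d(S) = 7/(-4 + (-1*5 + S)) = 7/(-4 + (-5 + S)) = 7/(-9 + S))
r(X) = (-7/4 + X)⁻² (r(X) = (1/(X + 7/(-9 + 5)))² = (1/(X + 7/(-4)))² = (1/(X + 7*(-¼)))² = (1/(X - 7/4))² = (1/(-7/4 + X))² = (-7/4 + X)⁻²)
O(-120) - r(102) = -120 - 16/(-7 + 4*102)² = -120 - 16/(-7 + 408)² = -120 - 16/401² = -120 - 16/160801 = -19296136/160801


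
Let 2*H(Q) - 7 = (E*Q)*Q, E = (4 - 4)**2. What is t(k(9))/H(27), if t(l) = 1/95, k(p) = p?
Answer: 2/665 ≈ 0.0030075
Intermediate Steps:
E = 0 (E = 0**2 = 0)
H(Q) = 7/2 (H(Q) = 7/2 + ((0*Q)*Q)/2 = 7/2 + (0*Q)/2 = 7/2 + (1/2)*0 = 7/2 + 0 = 7/2)
t(l) = 1/95
t(k(9))/H(27) = 1/(95*(7/2)) = (1/95)*(2/7) = 2/665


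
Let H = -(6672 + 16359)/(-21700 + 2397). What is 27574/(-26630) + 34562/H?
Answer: 8882788529693/306657765 ≈ 28966.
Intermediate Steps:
H = 23031/19303 (H = -23031/(-19303) = -23031*(-1)/19303 = -1*(-23031/19303) = 23031/19303 ≈ 1.1931)
27574/(-26630) + 34562/H = 27574/(-26630) + 34562/(23031/19303) = 27574*(-1/26630) + 34562*(19303/23031) = -13787/13315 + 667150286/23031 = 8882788529693/306657765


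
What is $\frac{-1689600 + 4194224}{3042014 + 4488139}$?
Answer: $\frac{2504624}{7530153} \approx 0.33261$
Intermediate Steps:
$\frac{-1689600 + 4194224}{3042014 + 4488139} = \frac{2504624}{7530153}$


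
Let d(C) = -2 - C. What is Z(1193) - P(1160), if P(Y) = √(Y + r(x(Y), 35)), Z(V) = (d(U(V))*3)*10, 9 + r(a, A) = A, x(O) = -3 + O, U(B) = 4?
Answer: -180 - √1186 ≈ -214.44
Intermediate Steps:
r(a, A) = -9 + A
Z(V) = -180 (Z(V) = ((-2 - 1*4)*3)*10 = ((-2 - 4)*3)*10 = -6*3*10 = -18*10 = -180)
P(Y) = √(26 + Y) (P(Y) = √(Y + (-9 + 35)) = √(Y + 26) = √(26 + Y))
Z(1193) - P(1160) = -180 - √(26 + 1160) = -180 - √1186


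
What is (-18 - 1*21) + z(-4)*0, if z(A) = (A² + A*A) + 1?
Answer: -39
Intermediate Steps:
z(A) = 1 + 2*A² (z(A) = (A² + A²) + 1 = 2*A² + 1 = 1 + 2*A²)
(-18 - 1*21) + z(-4)*0 = (-18 - 1*21) + (1 + 2*(-4)²)*0 = (-18 - 21) + (1 + 2*16)*0 = -39 + (1 + 32)*0 = -39 + 33*0 = -39 + 0 = -39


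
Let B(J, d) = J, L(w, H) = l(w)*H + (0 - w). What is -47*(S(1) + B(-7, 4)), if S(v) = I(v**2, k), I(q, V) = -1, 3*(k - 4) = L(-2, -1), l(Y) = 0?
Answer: 376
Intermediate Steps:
L(w, H) = -w (L(w, H) = 0*H + (0 - w) = 0 - w = -w)
k = 14/3 (k = 4 + (-1*(-2))/3 = 4 + (1/3)*2 = 4 + 2/3 = 14/3 ≈ 4.6667)
S(v) = -1
-47*(S(1) + B(-7, 4)) = -47*(-1 - 7) = -47*(-8) = 376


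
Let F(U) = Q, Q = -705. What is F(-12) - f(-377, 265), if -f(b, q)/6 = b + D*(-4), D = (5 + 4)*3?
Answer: -3615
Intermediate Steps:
F(U) = -705
D = 27 (D = 9*3 = 27)
f(b, q) = 648 - 6*b (f(b, q) = -6*(b + 27*(-4)) = -6*(b - 108) = -6*(-108 + b) = 648 - 6*b)
F(-12) - f(-377, 265) = -705 - (648 - 6*(-377)) = -705 - (648 + 2262) = -705 - 1*2910 = -705 - 2910 = -3615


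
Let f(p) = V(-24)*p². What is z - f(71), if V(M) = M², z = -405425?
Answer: -3309041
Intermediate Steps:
f(p) = 576*p² (f(p) = (-24)²*p² = 576*p²)
z - f(71) = -405425 - 576*71² = -405425 - 576*5041 = -405425 - 1*2903616 = -405425 - 2903616 = -3309041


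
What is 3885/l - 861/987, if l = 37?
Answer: 4894/47 ≈ 104.13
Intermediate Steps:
3885/l - 861/987 = 3885/37 - 861/987 = 3885*(1/37) - 861*1/987 = 105 - 41/47 = 4894/47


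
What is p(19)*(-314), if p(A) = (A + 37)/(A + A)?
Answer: -8792/19 ≈ -462.74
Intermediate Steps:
p(A) = (37 + A)/(2*A) (p(A) = (37 + A)/((2*A)) = (37 + A)*(1/(2*A)) = (37 + A)/(2*A))
p(19)*(-314) = ((½)*(37 + 19)/19)*(-314) = ((½)*(1/19)*56)*(-314) = (28/19)*(-314) = -8792/19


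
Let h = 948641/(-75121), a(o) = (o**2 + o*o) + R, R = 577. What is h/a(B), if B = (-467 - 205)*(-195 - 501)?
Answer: -948641/32866115877561265 ≈ -2.8864e-11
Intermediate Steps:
B = 467712 (B = -672*(-696) = 467712)
a(o) = 577 + 2*o**2 (a(o) = (o**2 + o*o) + 577 = (o**2 + o**2) + 577 = 2*o**2 + 577 = 577 + 2*o**2)
h = -948641/75121 (h = 948641*(-1/75121) = -948641/75121 ≈ -12.628)
h/a(B) = -948641/(75121*(577 + 2*467712**2)) = -948641/(75121*(577 + 2*218754514944)) = -948641/(75121*(577 + 437509029888)) = -948641/75121/437509030465 = -948641/75121*1/437509030465 = -948641/32866115877561265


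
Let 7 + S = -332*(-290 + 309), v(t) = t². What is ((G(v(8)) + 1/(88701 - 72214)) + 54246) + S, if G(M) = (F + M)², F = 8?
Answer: 875707006/16487 ≈ 53115.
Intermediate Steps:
S = -6315 (S = -7 - 332*(-290 + 309) = -7 - 332*19 = -7 - 6308 = -6315)
G(M) = (8 + M)²
((G(v(8)) + 1/(88701 - 72214)) + 54246) + S = (((8 + 8²)² + 1/(88701 - 72214)) + 54246) - 6315 = (((8 + 64)² + 1/16487) + 54246) - 6315 = ((72² + 1/16487) + 54246) - 6315 = ((5184 + 1/16487) + 54246) - 6315 = (85468609/16487 + 54246) - 6315 = 979822411/16487 - 6315 = 875707006/16487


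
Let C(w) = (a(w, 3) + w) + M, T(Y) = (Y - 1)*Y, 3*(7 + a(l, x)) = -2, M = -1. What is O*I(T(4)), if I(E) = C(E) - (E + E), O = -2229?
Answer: 46066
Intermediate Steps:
a(l, x) = -23/3 (a(l, x) = -7 + (⅓)*(-2) = -7 - ⅔ = -23/3)
T(Y) = Y*(-1 + Y) (T(Y) = (-1 + Y)*Y = Y*(-1 + Y))
C(w) = -26/3 + w (C(w) = (-23/3 + w) - 1 = -26/3 + w)
I(E) = -26/3 - E (I(E) = (-26/3 + E) - (E + E) = (-26/3 + E) - 2*E = -26/3 - E)
O*I(T(4)) = -2229*(-26/3 - 4*(-1 + 4)) = -2229*(-26/3 - 4*3) = -2229*(-26/3 - 1*12) = -2229*(-26/3 - 12) = -2229*(-62/3) = 46066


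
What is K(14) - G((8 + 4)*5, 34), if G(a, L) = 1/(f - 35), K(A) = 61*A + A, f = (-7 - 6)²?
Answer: 116311/134 ≈ 867.99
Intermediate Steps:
f = 169 (f = (-13)² = 169)
K(A) = 62*A
G(a, L) = 1/134 (G(a, L) = 1/(169 - 35) = 1/134)
K(14) - G((8 + 4)*5, 34) = 62*14 - 1*1/134 = 868 - 1/134 = 116311/134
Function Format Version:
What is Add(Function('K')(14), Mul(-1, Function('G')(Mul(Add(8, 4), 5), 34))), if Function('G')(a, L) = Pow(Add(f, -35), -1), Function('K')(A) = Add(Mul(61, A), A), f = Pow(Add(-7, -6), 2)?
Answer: Rational(116311, 134) ≈ 867.99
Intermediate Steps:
f = 169 (f = Pow(-13, 2) = 169)
Function('K')(A) = Mul(62, A)
Function('G')(a, L) = Rational(1, 134) (Function('G')(a, L) = Pow(Add(169, -35), -1) = Pow(134, -1) = Rational(1, 134))
Add(Function('K')(14), Mul(-1, Function('G')(Mul(Add(8, 4), 5), 34))) = Add(Mul(62, 14), Mul(-1, Rational(1, 134))) = Add(868, Rational(-1, 134)) = Rational(116311, 134)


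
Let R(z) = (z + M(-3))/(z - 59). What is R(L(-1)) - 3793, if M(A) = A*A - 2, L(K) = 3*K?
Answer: -117585/31 ≈ -3793.1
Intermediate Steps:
M(A) = -2 + A² (M(A) = A² - 2 = -2 + A²)
R(z) = (7 + z)/(-59 + z) (R(z) = (z + (-2 + (-3)²))/(z - 59) = (z + (-2 + 9))/(-59 + z) = (z + 7)/(-59 + z) = (7 + z)/(-59 + z))
R(L(-1)) - 3793 = (7 + 3*(-1))/(-59 + 3*(-1)) - 3793 = (7 - 3)/(-59 - 3) - 3793 = 4/(-62) - 3793 = -1/62*4 - 3793 = -2/31 - 3793 = -117585/31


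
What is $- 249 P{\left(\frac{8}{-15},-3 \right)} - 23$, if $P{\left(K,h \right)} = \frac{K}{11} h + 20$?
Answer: $- \frac{277157}{55} \approx -5039.2$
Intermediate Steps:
$P{\left(K,h \right)} = 20 + \frac{K h}{11}$ ($P{\left(K,h \right)} = \frac{K}{11} h + 20 = \frac{K h}{11} + 20 = 20 + \frac{K h}{11}$)
$- 249 P{\left(\frac{8}{-15},-3 \right)} - 23 = - 249 \left(20 + \frac{1}{11} \frac{8}{-15} \left(-3\right)\right) - 23 = - 249 \left(20 + \frac{1}{11} \cdot 8 \left(- \frac{1}{15}\right) \left(-3\right)\right) - 23 = - 249 \left(20 + \frac{1}{11} \left(- \frac{8}{15}\right) \left(-3\right)\right) - 23 = - 249 \left(20 + \frac{8}{55}\right) - 23 = \left(-249\right) \frac{1108}{55} - 23 = - \frac{275892}{55} - 23 = - \frac{277157}{55}$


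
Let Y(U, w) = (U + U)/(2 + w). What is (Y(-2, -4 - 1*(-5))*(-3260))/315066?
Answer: 6520/472599 ≈ 0.013796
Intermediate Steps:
Y(U, w) = 2*U/(2 + w) (Y(U, w) = (2*U)/(2 + w) = 2*U/(2 + w))
(Y(-2, -4 - 1*(-5))*(-3260))/315066 = ((2*(-2)/(2 + (-4 - 1*(-5))))*(-3260))/315066 = ((2*(-2)/(2 + (-4 + 5)))*(-3260))*(1/315066) = ((2*(-2)/(2 + 1))*(-3260))*(1/315066) = ((2*(-2)/3)*(-3260))*(1/315066) = ((2*(-2)*(⅓))*(-3260))*(1/315066) = -4/3*(-3260)*(1/315066) = (13040/3)*(1/315066) = 6520/472599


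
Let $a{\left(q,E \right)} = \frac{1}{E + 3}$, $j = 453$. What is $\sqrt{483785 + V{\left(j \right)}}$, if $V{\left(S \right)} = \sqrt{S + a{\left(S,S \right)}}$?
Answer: $\frac{\sqrt{6287269860 + 57 \sqrt{23548866}}}{114} \approx 695.56$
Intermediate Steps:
$a{\left(q,E \right)} = \frac{1}{3 + E}$
$V{\left(S \right)} = \sqrt{S + \frac{1}{3 + S}}$
$\sqrt{483785 + V{\left(j \right)}} = \sqrt{483785 + \sqrt{\frac{1 + 453 \left(3 + 453\right)}{3 + 453}}} = \sqrt{483785 + \sqrt{\frac{1 + 453 \cdot 456}{456}}} = \sqrt{483785 + \sqrt{\frac{1 + 206568}{456}}} = \sqrt{483785 + \sqrt{\frac{1}{456} \cdot 206569}} = \sqrt{483785 + \sqrt{\frac{206569}{456}}} = \sqrt{483785 + \frac{\sqrt{23548866}}{228}}$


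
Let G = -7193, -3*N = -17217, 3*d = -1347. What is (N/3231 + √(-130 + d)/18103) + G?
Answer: -7744948/1077 + I*√579/18103 ≈ -7191.2 + 0.0013292*I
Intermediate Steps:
d = -449 (d = (⅓)*(-1347) = -449)
N = 5739 (N = -⅓*(-17217) = 5739)
(N/3231 + √(-130 + d)/18103) + G = (5739/3231 + √(-130 - 449)/18103) - 7193 = (5739*(1/3231) + √(-579)*(1/18103)) - 7193 = (1913/1077 + (I*√579)*(1/18103)) - 7193 = (1913/1077 + I*√579/18103) - 7193 = -7744948/1077 + I*√579/18103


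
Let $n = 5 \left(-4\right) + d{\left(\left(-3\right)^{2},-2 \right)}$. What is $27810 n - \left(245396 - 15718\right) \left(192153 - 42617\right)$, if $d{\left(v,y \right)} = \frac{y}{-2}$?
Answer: $-34345657798$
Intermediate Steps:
$d{\left(v,y \right)} = - \frac{y}{2}$ ($d{\left(v,y \right)} = y \left(- \frac{1}{2}\right) = - \frac{y}{2}$)
$n = -19$ ($n = 5 \left(-4\right) - -1 = -20 + 1 = -19$)
$27810 n - \left(245396 - 15718\right) \left(192153 - 42617\right) = 27810 \left(-19\right) - \left(245396 - 15718\right) \left(192153 - 42617\right) = -528390 - 229678 \cdot 149536 = -528390 - 34345129408 = -34345657798$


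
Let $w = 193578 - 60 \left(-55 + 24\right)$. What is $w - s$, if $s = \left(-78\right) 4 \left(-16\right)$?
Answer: $190446$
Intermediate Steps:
$s = 4992$ ($s = \left(-312\right) \left(-16\right) = 4992$)
$w = 195438$ ($w = 193578 - -1860 = 193578 + 1860 = 195438$)
$w - s = 195438 - 4992 = 190446$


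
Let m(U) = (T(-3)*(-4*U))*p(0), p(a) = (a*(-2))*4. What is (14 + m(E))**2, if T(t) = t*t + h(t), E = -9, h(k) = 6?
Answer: 196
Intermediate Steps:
p(a) = -8*a (p(a) = -2*a*4 = -8*a)
T(t) = 6 + t**2 (T(t) = t*t + 6 = t**2 + 6 = 6 + t**2)
m(U) = 0 (m(U) = ((6 + (-3)**2)*(-4*U))*(-8*0) = ((6 + 9)*(-4*U))*0 = (15*(-4*U))*0 = -60*U*0 = 0)
(14 + m(E))**2 = (14 + 0)**2 = 14**2 = 196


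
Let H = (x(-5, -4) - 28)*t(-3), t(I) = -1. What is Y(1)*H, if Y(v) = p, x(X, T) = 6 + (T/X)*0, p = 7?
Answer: 154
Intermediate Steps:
x(X, T) = 6 (x(X, T) = 6 + 0 = 6)
Y(v) = 7
H = 22 (H = (6 - 28)*(-1) = -22*(-1) = 22)
Y(1)*H = 7*22 = 154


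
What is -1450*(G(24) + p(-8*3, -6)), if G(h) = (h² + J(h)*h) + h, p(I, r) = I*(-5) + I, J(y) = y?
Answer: -1844400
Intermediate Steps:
p(I, r) = -4*I (p(I, r) = -5*I + I = -4*I)
G(h) = h + 2*h² (G(h) = (h² + h*h) + h = (h² + h²) + h = 2*h² + h = h + 2*h²)
-1450*(G(24) + p(-8*3, -6)) = -1450*(24*(1 + 2*24) - (-32)*3) = -1450*(24*(1 + 48) - 4*(-24)) = -1450*(24*49 + 96) = -1450*(1176 + 96) = -1450*1272 = -1844400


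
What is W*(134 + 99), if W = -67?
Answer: -15611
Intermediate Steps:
W*(134 + 99) = -67*(134 + 99) = -67*233 = -15611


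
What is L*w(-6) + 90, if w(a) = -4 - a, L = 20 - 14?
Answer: 102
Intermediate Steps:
L = 6
L*w(-6) + 90 = 6*(-4 - 1*(-6)) + 90 = 6*(-4 + 6) + 90 = 6*2 + 90 = 12 + 90 = 102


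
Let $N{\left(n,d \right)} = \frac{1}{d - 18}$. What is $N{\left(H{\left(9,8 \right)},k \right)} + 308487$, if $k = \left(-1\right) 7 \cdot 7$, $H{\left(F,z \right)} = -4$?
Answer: $\frac{20668628}{67} \approx 3.0849 \cdot 10^{5}$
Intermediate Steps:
$k = -49$ ($k = \left(-7\right) 7 = -49$)
$N{\left(n,d \right)} = \frac{1}{-18 + d}$
$N{\left(H{\left(9,8 \right)},k \right)} + 308487 = \frac{1}{-18 - 49} + 308487 = \frac{1}{-67} + 308487 = - \frac{1}{67} + 308487 = \frac{20668628}{67}$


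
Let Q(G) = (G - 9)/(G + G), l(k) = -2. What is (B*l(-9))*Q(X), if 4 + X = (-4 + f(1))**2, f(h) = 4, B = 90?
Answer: -585/2 ≈ -292.50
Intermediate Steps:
X = -4 (X = -4 + (-4 + 4)**2 = -4 + 0**2 = -4 + 0 = -4)
Q(G) = (-9 + G)/(2*G) (Q(G) = (-9 + G)/((2*G)) = (-9 + G)*(1/(2*G)) = (-9 + G)/(2*G))
(B*l(-9))*Q(X) = (90*(-2))*((1/2)*(-9 - 4)/(-4)) = -90*(-1)*(-13)/4 = -180*13/8 = -585/2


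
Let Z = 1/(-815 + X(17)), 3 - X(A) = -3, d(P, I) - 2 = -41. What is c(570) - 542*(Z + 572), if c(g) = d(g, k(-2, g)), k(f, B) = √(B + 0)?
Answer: -250840425/809 ≈ -3.1006e+5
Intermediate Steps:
k(f, B) = √B
d(P, I) = -39 (d(P, I) = 2 - 41 = -39)
X(A) = 6 (X(A) = 3 - 1*(-3) = 3 + 3 = 6)
c(g) = -39
Z = -1/809 (Z = 1/(-815 + 6) = 1/(-809) = -1/809 ≈ -0.0012361)
c(570) - 542*(Z + 572) = -39 - 542*(-1/809 + 572) = -39 - 542*462747/809 = -39 - 250808874/809 = -250840425/809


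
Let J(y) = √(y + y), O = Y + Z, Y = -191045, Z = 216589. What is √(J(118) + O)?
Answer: √(25544 + 2*√59) ≈ 159.87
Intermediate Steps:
O = 25544 (O = -191045 + 216589 = 25544)
J(y) = √2*√y (J(y) = √(2*y) = √2*√y)
√(J(118) + O) = √(√2*√118 + 25544) = √(2*√59 + 25544) = √(25544 + 2*√59)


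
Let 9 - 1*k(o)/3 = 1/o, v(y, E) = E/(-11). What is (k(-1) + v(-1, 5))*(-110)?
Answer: -3250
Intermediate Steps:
v(y, E) = -E/11 (v(y, E) = E*(-1/11) = -E/11)
k(o) = 27 - 3/o
(k(-1) + v(-1, 5))*(-110) = ((27 - 3/(-1)) - 1/11*5)*(-110) = ((27 - 3*(-1)) - 5/11)*(-110) = ((27 + 3) - 5/11)*(-110) = (30 - 5/11)*(-110) = (325/11)*(-110) = -3250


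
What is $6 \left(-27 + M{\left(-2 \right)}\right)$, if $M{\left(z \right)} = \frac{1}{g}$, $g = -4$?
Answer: $- \frac{327}{2} \approx -163.5$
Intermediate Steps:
$M{\left(z \right)} = - \frac{1}{4}$ ($M{\left(z \right)} = \frac{1}{-4} = - \frac{1}{4}$)
$6 \left(-27 + M{\left(-2 \right)}\right) = 6 \left(-27 - \frac{1}{4}\right) = 6 \left(- \frac{109}{4}\right) = - \frac{327}{2}$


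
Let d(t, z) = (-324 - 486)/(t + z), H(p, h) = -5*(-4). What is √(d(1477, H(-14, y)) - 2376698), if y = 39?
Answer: 2*I*√147950078357/499 ≈ 1541.7*I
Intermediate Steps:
H(p, h) = 20
d(t, z) = -810/(t + z)
√(d(1477, H(-14, y)) - 2376698) = √(-810/(1477 + 20) - 2376698) = √(-810/1497 - 2376698) = √(-810*1/1497 - 2376698) = √(-270/499 - 2376698) = √(-1185972572/499) = 2*I*√147950078357/499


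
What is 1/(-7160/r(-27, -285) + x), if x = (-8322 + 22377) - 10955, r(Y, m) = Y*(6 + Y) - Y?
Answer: 297/917120 ≈ 0.00032384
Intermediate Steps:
r(Y, m) = -Y + Y*(6 + Y)
x = 3100 (x = 14055 - 10955 = 3100)
1/(-7160/r(-27, -285) + x) = 1/(-7160*(-1/(27*(5 - 27))) + 3100) = 1/(-7160/((-27*(-22))) + 3100) = 1/(-7160/594 + 3100) = 1/(-7160*1/594 + 3100) = 1/(-3580/297 + 3100) = 1/(917120/297) = 297/917120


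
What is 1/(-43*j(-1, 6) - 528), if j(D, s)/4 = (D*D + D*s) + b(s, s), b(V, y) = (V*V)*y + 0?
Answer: -1/36820 ≈ -2.7159e-5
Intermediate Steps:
b(V, y) = y*V**2 (b(V, y) = V**2*y + 0 = y*V**2 + 0 = y*V**2)
j(D, s) = 4*D**2 + 4*s**3 + 4*D*s (j(D, s) = 4*((D*D + D*s) + s*s**2) = 4*((D**2 + D*s) + s**3) = 4*(D**2 + s**3 + D*s) = 4*D**2 + 4*s**3 + 4*D*s)
1/(-43*j(-1, 6) - 528) = 1/(-43*(4*(-1)**2 + 4*6**3 + 4*(-1)*6) - 528) = 1/(-43*(4*1 + 4*216 - 24) - 528) = 1/(-43*(4 + 864 - 24) - 528) = 1/(-43*844 - 528) = 1/(-36292 - 528) = 1/(-36820) = -1/36820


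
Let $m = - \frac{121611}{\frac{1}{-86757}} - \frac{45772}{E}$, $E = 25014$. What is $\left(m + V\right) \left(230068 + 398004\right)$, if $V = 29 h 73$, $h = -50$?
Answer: $\frac{82877303213817173416}{12507} \approx 6.6265 \cdot 10^{15}$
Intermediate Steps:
$V = -105850$ ($V = 29 \left(-50\right) 73 = \left(-1450\right) 73 = -105850$)
$m = \frac{131956423303303}{12507}$ ($m = - \frac{121611}{\frac{1}{-86757}} - \frac{45772}{25014} = - \frac{121611}{- \frac{1}{86757}} - \frac{22886}{12507} = \left(-121611\right) \left(-86757\right) - \frac{22886}{12507} = 10550605527 - \frac{22886}{12507} = \frac{131956423303303}{12507} \approx 1.0551 \cdot 10^{10}$)
$\left(m + V\right) \left(230068 + 398004\right) = \left(\frac{131956423303303}{12507} - 105850\right) \left(230068 + 398004\right) = \frac{131955099437353}{12507} \cdot 628072 = \frac{82877303213817173416}{12507}$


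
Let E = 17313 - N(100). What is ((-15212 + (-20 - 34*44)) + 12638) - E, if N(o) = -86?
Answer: -21489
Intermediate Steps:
E = 17399 (E = 17313 - 1*(-86) = 17313 + 86 = 17399)
((-15212 + (-20 - 34*44)) + 12638) - E = ((-15212 + (-20 - 34*44)) + 12638) - 1*17399 = ((-15212 + (-20 - 1496)) + 12638) - 17399 = ((-15212 - 1516) + 12638) - 17399 = (-16728 + 12638) - 17399 = -4090 - 17399 = -21489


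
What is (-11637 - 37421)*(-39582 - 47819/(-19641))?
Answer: 38136818077094/19641 ≈ 1.9417e+9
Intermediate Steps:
(-11637 - 37421)*(-39582 - 47819/(-19641)) = -49058*(-39582 - 47819*(-1/19641)) = -49058*(-39582 + 47819/19641) = -49058*(-777382243/19641) = 38136818077094/19641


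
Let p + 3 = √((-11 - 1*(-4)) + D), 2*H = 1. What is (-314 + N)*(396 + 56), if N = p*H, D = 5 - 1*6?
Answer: -142606 + 452*I*√2 ≈ -1.4261e+5 + 639.22*I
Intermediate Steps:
H = ½ (H = (½)*1 = ½ ≈ 0.50000)
D = -1 (D = 5 - 6 = -1)
p = -3 + 2*I*√2 (p = -3 + √((-11 - 1*(-4)) - 1) = -3 + √((-11 + 4) - 1) = -3 + √(-7 - 1) = -3 + √(-8) = -3 + 2*I*√2 ≈ -3.0 + 2.8284*I)
N = -3/2 + I*√2 (N = (-3 + 2*I*√2)*(½) = -3/2 + I*√2 ≈ -1.5 + 1.4142*I)
(-314 + N)*(396 + 56) = (-314 + (-3/2 + I*√2))*(396 + 56) = (-631/2 + I*√2)*452 = -142606 + 452*I*√2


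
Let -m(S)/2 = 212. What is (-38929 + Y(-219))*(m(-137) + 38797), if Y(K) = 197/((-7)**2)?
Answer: -73189743852/49 ≈ -1.4937e+9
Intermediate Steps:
m(S) = -424 (m(S) = -2*212 = -424)
Y(K) = 197/49
(-38929 + Y(-219))*(m(-137) + 38797) = (-38929 + 197/49)*(-424 + 38797) = -1907324/49*38373 = -73189743852/49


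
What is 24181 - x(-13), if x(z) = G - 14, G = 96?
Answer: 24099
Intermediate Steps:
x(z) = 82 (x(z) = 96 - 14 = 82)
24181 - x(-13) = 24181 - 1*82 = 24181 - 82 = 24099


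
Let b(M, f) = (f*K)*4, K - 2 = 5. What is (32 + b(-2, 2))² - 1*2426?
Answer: 5318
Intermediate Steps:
K = 7 (K = 2 + 5 = 7)
b(M, f) = 28*f (b(M, f) = (f*7)*4 = (7*f)*4 = 28*f)
(32 + b(-2, 2))² - 1*2426 = (32 + 28*2)² - 1*2426 = (32 + 56)² - 2426 = 88² - 2426 = 7744 - 2426 = 5318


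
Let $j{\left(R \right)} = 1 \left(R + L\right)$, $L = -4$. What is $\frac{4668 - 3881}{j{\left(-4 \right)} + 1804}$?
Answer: $\frac{787}{1796} \approx 0.4382$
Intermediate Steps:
$j{\left(R \right)} = -4 + R$ ($j{\left(R \right)} = 1 \left(R - 4\right) = 1 \left(-4 + R\right) = -4 + R$)
$\frac{4668 - 3881}{j{\left(-4 \right)} + 1804} = \frac{4668 - 3881}{\left(-4 - 4\right) + 1804} = \frac{787}{-8 + 1804} = \frac{787}{1796}$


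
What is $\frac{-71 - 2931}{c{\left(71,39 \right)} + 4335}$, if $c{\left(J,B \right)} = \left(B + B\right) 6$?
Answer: $- \frac{3002}{4803} \approx -0.62503$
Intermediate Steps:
$c{\left(J,B \right)} = 12 B$ ($c{\left(J,B \right)} = 2 B 6 = 12 B$)
$\frac{-71 - 2931}{c{\left(71,39 \right)} + 4335} = \frac{-71 - 2931}{12 \cdot 39 + 4335} = - \frac{3002}{468 + 4335} = - \frac{3002}{4803}$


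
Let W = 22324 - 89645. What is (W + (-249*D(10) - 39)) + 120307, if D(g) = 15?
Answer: 49212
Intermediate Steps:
W = -67321
(W + (-249*D(10) - 39)) + 120307 = (-67321 + (-249*15 - 39)) + 120307 = (-67321 + (-3735 - 39)) + 120307 = (-67321 - 3774) + 120307 = -71095 + 120307 = 49212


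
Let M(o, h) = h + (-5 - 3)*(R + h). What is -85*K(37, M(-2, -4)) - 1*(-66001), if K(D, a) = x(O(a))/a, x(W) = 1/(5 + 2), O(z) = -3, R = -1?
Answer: 16632167/252 ≈ 66001.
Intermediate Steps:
x(W) = 1/7
M(o, h) = 8 - 7*h (M(o, h) = h + (-5 - 3)*(-1 + h) = h - 8*(-1 + h) = h + (8 - 8*h) = 8 - 7*h)
K(D, a) = 1/(7*a)
-85*K(37, M(-2, -4)) - 1*(-66001) = -85/(7*(8 - 7*(-4))) - 1*(-66001) = -85/(7*(8 + 28)) + 66001 = -85/(7*36) + 66001 = -85*1/252 + 66001 = -85/252 + 66001 = 16632167/252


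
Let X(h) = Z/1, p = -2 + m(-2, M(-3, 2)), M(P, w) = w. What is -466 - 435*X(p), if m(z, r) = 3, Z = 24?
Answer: -10906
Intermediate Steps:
p = 1 (p = -2 + 3 = 1)
X(h) = 24 (X(h) = 24/1 = 24*1 = 24)
-466 - 435*X(p) = -466 - 435*24 = -466 - 10440 = -10906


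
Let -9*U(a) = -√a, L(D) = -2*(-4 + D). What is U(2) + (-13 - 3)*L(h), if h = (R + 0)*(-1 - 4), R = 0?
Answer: -128 + √2/9 ≈ -127.84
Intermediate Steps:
h = 0 (h = (0 + 0)*(-1 - 4) = 0*(-5) = 0)
L(D) = 8 - 2*D
U(a) = √a/9 (U(a) = -(-1)*√a/9 = √a/9)
U(2) + (-13 - 3)*L(h) = √2/9 + (-13 - 3)*(8 - 2*0) = √2/9 - 16*(8 + 0) = √2/9 - 16*8 = √2/9 - 128 = -128 + √2/9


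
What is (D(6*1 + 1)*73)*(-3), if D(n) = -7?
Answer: 1533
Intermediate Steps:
(D(6*1 + 1)*73)*(-3) = -7*73*(-3) = -511*(-3) = 1533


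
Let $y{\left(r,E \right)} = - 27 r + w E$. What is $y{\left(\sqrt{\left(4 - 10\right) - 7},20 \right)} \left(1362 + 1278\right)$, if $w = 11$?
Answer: $580800 - 71280 i \sqrt{13} \approx 5.808 \cdot 10^{5} - 2.57 \cdot 10^{5} i$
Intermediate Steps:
$y{\left(r,E \right)} = - 27 r + 11 E$
$y{\left(\sqrt{\left(4 - 10\right) - 7},20 \right)} \left(1362 + 1278\right) = \left(- 27 \sqrt{\left(4 - 10\right) - 7} + 11 \cdot 20\right) \left(1362 + 1278\right) = \left(- 27 \sqrt{-6 - 7} + 220\right) 2640 = \left(- 27 \sqrt{-13} + 220\right) 2640 = \left(- 27 i \sqrt{13} + 220\right) 2640 = \left(220 - 27 i \sqrt{13}\right) 2640 = 580800 - 71280 i \sqrt{13}$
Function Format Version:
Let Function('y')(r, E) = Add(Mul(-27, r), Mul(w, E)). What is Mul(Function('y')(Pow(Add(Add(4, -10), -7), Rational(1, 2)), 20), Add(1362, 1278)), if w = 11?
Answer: Add(580800, Mul(-71280, I, Pow(13, Rational(1, 2)))) ≈ Add(5.8080e+5, Mul(-2.5700e+5, I))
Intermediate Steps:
Function('y')(r, E) = Add(Mul(-27, r), Mul(11, E))
Mul(Function('y')(Pow(Add(Add(4, -10), -7), Rational(1, 2)), 20), Add(1362, 1278)) = Mul(Add(Mul(-27, Pow(Add(Add(4, -10), -7), Rational(1, 2))), Mul(11, 20)), Add(1362, 1278)) = Mul(Add(Mul(-27, Pow(Add(-6, -7), Rational(1, 2))), 220), 2640) = Mul(Add(Mul(-27, Pow(-13, Rational(1, 2))), 220), 2640) = Mul(Add(Mul(-27, Mul(I, Pow(13, Rational(1, 2)))), 220), 2640) = Mul(Add(Mul(-27, I, Pow(13, Rational(1, 2))), 220), 2640) = Mul(Add(220, Mul(-27, I, Pow(13, Rational(1, 2)))), 2640) = Add(580800, Mul(-71280, I, Pow(13, Rational(1, 2))))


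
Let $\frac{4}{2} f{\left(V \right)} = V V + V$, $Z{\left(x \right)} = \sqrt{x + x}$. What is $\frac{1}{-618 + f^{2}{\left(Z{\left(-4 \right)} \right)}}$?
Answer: $\frac{i}{4 \left(- 151 i + 2 \sqrt{2}\right)} \approx -0.001655 + 3.1001 \cdot 10^{-5} i$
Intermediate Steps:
$Z{\left(x \right)} = \sqrt{2} \sqrt{x}$ ($Z{\left(x \right)} = \sqrt{2 x} = \sqrt{2} \sqrt{x}$)
$f{\left(V \right)} = \frac{V}{2} + \frac{V^{2}}{2}$ ($f{\left(V \right)} = \frac{V V + V}{2} = \frac{V^{2} + V}{2} = \frac{V + V^{2}}{2} = \frac{V}{2} + \frac{V^{2}}{2}$)
$\frac{1}{-618 + f^{2}{\left(Z{\left(-4 \right)} \right)}} = \frac{1}{-618 + \left(\frac{\sqrt{2} \sqrt{-4} \left(1 + \sqrt{2} \sqrt{-4}\right)}{2}\right)^{2}} = \frac{1}{-618 + \left(\frac{\sqrt{2} \cdot 2 i \left(1 + \sqrt{2} \cdot 2 i\right)}{2}\right)^{2}} = \frac{1}{-618 + \left(\frac{2 i \sqrt{2} \left(1 + 2 i \sqrt{2}\right)}{2}\right)^{2}} = \frac{1}{-618 + \left(i \sqrt{2} \left(1 + 2 i \sqrt{2}\right)\right)^{2}} = \frac{1}{-618 - 2 \left(1 + 2 i \sqrt{2}\right)^{2}}$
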